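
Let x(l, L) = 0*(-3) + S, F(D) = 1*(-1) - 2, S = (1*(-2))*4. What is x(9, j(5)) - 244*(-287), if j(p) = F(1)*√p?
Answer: 70020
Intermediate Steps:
S = -8 (S = -2*4 = -8)
F(D) = -3 (F(D) = -1 - 2 = -3)
j(p) = -3*√p
x(l, L) = -8 (x(l, L) = 0*(-3) - 8 = 0 - 8 = -8)
x(9, j(5)) - 244*(-287) = -8 - 244*(-287) = -8 + 70028 = 70020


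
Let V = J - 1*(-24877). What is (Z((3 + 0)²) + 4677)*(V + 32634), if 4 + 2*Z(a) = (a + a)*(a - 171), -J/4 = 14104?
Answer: 3522615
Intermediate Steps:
J = -56416 (J = -4*14104 = -56416)
Z(a) = -2 + a*(-171 + a) (Z(a) = -2 + ((a + a)*(a - 171))/2 = -2 + ((2*a)*(-171 + a))/2 = -2 + (2*a*(-171 + a))/2 = -2 + a*(-171 + a))
V = -31539 (V = -56416 - 1*(-24877) = -56416 + 24877 = -31539)
(Z((3 + 0)²) + 4677)*(V + 32634) = ((-2 + ((3 + 0)²)² - 171*(3 + 0)²) + 4677)*(-31539 + 32634) = ((-2 + (3²)² - 171*3²) + 4677)*1095 = ((-2 + 9² - 171*9) + 4677)*1095 = ((-2 + 81 - 1539) + 4677)*1095 = (-1460 + 4677)*1095 = 3217*1095 = 3522615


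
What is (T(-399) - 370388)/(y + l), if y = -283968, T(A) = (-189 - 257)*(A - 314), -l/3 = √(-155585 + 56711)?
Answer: 165300928/895985721 - 5239*I*√10986/895985721 ≈ 0.18449 - 0.00061287*I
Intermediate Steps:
l = -9*I*√10986 (l = -3*√(-155585 + 56711) = -9*I*√10986 ≈ -943.33*I)
T(A) = 140044 - 446*A (T(A) = -446*(-314 + A) = 140044 - 446*A)
(T(-399) - 370388)/(y + l) = ((140044 - 446*(-399)) - 370388)/(-283968 - 9*I*√10986) = ((140044 + 177954) - 370388)/(-283968 - 9*I*√10986) = (317998 - 370388)/(-283968 - 9*I*√10986) = -52390/(-283968 - 9*I*√10986)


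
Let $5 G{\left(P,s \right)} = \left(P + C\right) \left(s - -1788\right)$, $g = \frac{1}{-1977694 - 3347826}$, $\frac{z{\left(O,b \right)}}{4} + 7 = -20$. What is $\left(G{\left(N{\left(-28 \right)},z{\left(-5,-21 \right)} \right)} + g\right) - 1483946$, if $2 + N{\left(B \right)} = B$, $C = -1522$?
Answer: $- \frac{10679893667361}{5325520} \approx -2.0054 \cdot 10^{6}$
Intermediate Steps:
$z{\left(O,b \right)} = -108$ ($z{\left(O,b \right)} = -28 + 4 \left(-20\right) = -28 - 80 = -108$)
$N{\left(B \right)} = -2 + B$
$g = - \frac{1}{5325520}$ ($g = \frac{1}{-5325520} = - \frac{1}{5325520} \approx -1.8778 \cdot 10^{-7}$)
$G{\left(P,s \right)} = \frac{\left(-1522 + P\right) \left(1788 + s\right)}{5}$ ($G{\left(P,s \right)} = \frac{\left(P - 1522\right) \left(s - -1788\right)}{5} = \frac{\left(-1522 + P\right) \left(s + 1788\right)}{5} = \frac{\left(-1522 + P\right) \left(1788 + s\right)}{5}$)
$\left(G{\left(N{\left(-28 \right)},z{\left(-5,-21 \right)} \right)} + g\right) - 1483946 = \left(\left(- \frac{2721336}{5} - - \frac{164376}{5} + \frac{1788 \left(-2 - 28\right)}{5} + \frac{1}{5} \left(-2 - 28\right) \left(-108\right)\right) - \frac{1}{5325520}\right) - 1483946 = \left(\left(- \frac{2721336}{5} + \frac{164376}{5} + \frac{1788}{5} \left(-30\right) + \frac{1}{5} \left(-30\right) \left(-108\right)\right) - \frac{1}{5325520}\right) - 1483946 = \left(\left(- \frac{2721336}{5} + \frac{164376}{5} - 10728 + 648\right) - \frac{1}{5325520}\right) - 1483946 = \left(-521472 - \frac{1}{5325520}\right) - 1483946 = - \frac{2777109565441}{5325520} - 1483946 = - \frac{10679893667361}{5325520}$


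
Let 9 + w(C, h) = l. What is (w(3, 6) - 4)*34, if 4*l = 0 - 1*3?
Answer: -935/2 ≈ -467.50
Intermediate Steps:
l = -¾ (l = (0 - 1*3)/4 = (0 - 3)/4 = (¼)*(-3) = -¾ ≈ -0.75000)
w(C, h) = -39/4 (w(C, h) = -9 - ¾ = -39/4)
(w(3, 6) - 4)*34 = (-39/4 - 4)*34 = -55/4*34 = -935/2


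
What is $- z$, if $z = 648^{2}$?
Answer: $-419904$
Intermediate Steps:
$z = 419904$
$- z = \left(-1\right) 419904 = -419904$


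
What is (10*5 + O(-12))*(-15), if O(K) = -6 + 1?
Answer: -675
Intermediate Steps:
O(K) = -5
(10*5 + O(-12))*(-15) = (10*5 - 5)*(-15) = (50 - 5)*(-15) = 45*(-15) = -675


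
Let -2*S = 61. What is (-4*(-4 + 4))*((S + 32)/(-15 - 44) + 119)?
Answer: 0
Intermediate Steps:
S = -61/2 (S = -½*61 = -61/2 ≈ -30.500)
(-4*(-4 + 4))*((S + 32)/(-15 - 44) + 119) = (-4*(-4 + 4))*((-61/2 + 32)/(-15 - 44) + 119) = (-4*0)*((3/2)/(-59) + 119) = 0*((3/2)*(-1/59) + 119) = 0*(-3/118 + 119) = 0*(14039/118) = 0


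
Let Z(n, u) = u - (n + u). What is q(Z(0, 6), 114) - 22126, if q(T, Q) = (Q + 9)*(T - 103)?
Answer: -34795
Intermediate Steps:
Z(n, u) = -n (Z(n, u) = u + (-n - u) = -n)
q(T, Q) = (-103 + T)*(9 + Q) (q(T, Q) = (9 + Q)*(-103 + T) = (-103 + T)*(9 + Q))
q(Z(0, 6), 114) - 22126 = (-927 - 103*114 + 9*(-1*0) + 114*(-1*0)) - 22126 = (-927 - 11742 + 9*0 + 114*0) - 22126 = (-927 - 11742 + 0 + 0) - 22126 = -12669 - 22126 = -34795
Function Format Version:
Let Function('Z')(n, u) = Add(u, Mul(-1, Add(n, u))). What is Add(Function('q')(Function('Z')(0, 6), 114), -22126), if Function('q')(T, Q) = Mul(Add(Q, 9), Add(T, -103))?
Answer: -34795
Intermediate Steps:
Function('Z')(n, u) = Mul(-1, n) (Function('Z')(n, u) = Add(u, Add(Mul(-1, n), Mul(-1, u))) = Mul(-1, n))
Function('q')(T, Q) = Mul(Add(-103, T), Add(9, Q)) (Function('q')(T, Q) = Mul(Add(9, Q), Add(-103, T)) = Mul(Add(-103, T), Add(9, Q)))
Add(Function('q')(Function('Z')(0, 6), 114), -22126) = Add(Add(-927, Mul(-103, 114), Mul(9, Mul(-1, 0)), Mul(114, Mul(-1, 0))), -22126) = Add(Add(-927, -11742, Mul(9, 0), Mul(114, 0)), -22126) = Add(Add(-927, -11742, 0, 0), -22126) = Add(-12669, -22126) = -34795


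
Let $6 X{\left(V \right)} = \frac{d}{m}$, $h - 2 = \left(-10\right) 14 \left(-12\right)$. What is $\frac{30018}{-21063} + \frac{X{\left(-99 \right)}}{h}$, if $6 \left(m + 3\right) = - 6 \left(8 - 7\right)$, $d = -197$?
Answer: $- \frac{402539071}{283423728} \approx -1.4203$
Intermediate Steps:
$m = -4$ ($m = -3 + \frac{\left(-6\right) \left(8 - 7\right)}{6} = -3 + \frac{\left(-6\right) 1}{6} = -3 + \frac{1}{6} \left(-6\right) = -3 - 1 = -4$)
$h = 1682$ ($h = 2 + \left(-10\right) 14 \left(-12\right) = 2 - -1680 = 2 + 1680 = 1682$)
$X{\left(V \right)} = \frac{197}{24}$ ($X{\left(V \right)} = \frac{\left(-197\right) \frac{1}{-4}}{6} = \frac{\left(-197\right) \left(- \frac{1}{4}\right)}{6} = \frac{1}{6} \cdot \frac{197}{4} = \frac{197}{24}$)
$\frac{30018}{-21063} + \frac{X{\left(-99 \right)}}{h} = \frac{30018}{-21063} + \frac{197}{24 \cdot 1682} = 30018 \left(- \frac{1}{21063}\right) + \frac{197}{24} \cdot \frac{1}{1682} = - \frac{10006}{7021} + \frac{197}{40368} = - \frac{402539071}{283423728}$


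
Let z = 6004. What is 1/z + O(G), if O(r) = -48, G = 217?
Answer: -288191/6004 ≈ -48.000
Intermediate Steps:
1/z + O(G) = 1/6004 - 48 = -288191/6004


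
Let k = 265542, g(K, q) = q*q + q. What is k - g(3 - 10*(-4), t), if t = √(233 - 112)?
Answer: 265410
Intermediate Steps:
t = 11 (t = √121 = 11)
g(K, q) = q + q² (g(K, q) = q² + q = q + q²)
k - g(3 - 10*(-4), t) = 265542 - 11*(1 + 11) = 265542 - 11*12 = 265542 - 1*132 = 265542 - 132 = 265410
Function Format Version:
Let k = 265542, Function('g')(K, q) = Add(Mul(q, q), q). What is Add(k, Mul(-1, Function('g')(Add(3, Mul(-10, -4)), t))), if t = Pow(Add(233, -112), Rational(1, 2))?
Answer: 265410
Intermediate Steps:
t = 11 (t = Pow(121, Rational(1, 2)) = 11)
Function('g')(K, q) = Add(q, Pow(q, 2)) (Function('g')(K, q) = Add(Pow(q, 2), q) = Add(q, Pow(q, 2)))
Add(k, Mul(-1, Function('g')(Add(3, Mul(-10, -4)), t))) = Add(265542, Mul(-1, Mul(11, Add(1, 11)))) = Add(265542, Mul(-1, Mul(11, 12))) = Add(265542, Mul(-1, 132)) = Add(265542, -132) = 265410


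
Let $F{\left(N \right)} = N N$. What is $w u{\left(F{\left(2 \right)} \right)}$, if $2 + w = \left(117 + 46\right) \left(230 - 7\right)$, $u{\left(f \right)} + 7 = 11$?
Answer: $145388$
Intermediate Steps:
$F{\left(N \right)} = N^{2}$
$u{\left(f \right)} = 4$ ($u{\left(f \right)} = -7 + 11 = 4$)
$w = 36347$ ($w = -2 + \left(117 + 46\right) \left(230 - 7\right) = -2 + 163 \cdot 223 = -2 + 36349 = 36347$)
$w u{\left(F{\left(2 \right)} \right)} = 36347 \cdot 4 = 145388$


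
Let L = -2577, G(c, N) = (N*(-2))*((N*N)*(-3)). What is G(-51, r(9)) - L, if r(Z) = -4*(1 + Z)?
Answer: -381423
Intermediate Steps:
r(Z) = -4 - 4*Z
G(c, N) = 6*N³ (G(c, N) = (-2*N)*(N²*(-3)) = (-2*N)*(-3*N²) = 6*N³)
G(-51, r(9)) - L = 6*(-4 - 4*9)³ - 1*(-2577) = 6*(-4 - 36)³ + 2577 = 6*(-40)³ + 2577 = 6*(-64000) + 2577 = -384000 + 2577 = -381423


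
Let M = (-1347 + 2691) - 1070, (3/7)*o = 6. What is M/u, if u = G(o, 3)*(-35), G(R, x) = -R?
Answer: 137/245 ≈ 0.55918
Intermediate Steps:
o = 14 (o = (7/3)*6 = 14)
M = 274 (M = 1344 - 1070 = 274)
u = 490 (u = -1*14*(-35) = -14*(-35) = 490)
M/u = 274/490 = 274*(1/490) = 137/245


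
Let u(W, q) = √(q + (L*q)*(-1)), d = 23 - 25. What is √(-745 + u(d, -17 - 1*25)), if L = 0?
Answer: √(-745 + I*√42) ≈ 0.1187 + 27.295*I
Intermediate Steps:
d = -2
u(W, q) = √q (u(W, q) = √(q + (0*q)*(-1)) = √(q + 0*(-1)) = √(q + 0) = √q)
√(-745 + u(d, -17 - 1*25)) = √(-745 + √(-17 - 1*25)) = √(-745 + √(-17 - 25)) = √(-745 + √(-42)) = √(-745 + I*√42)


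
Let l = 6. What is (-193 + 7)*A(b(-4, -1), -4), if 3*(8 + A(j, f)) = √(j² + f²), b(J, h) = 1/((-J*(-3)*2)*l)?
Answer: 1488 - 31*√331777/72 ≈ 1240.0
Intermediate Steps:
b(J, h) = 1/(36*J) (b(J, h) = 1/(-J*(-3)*2*6) = 1/(-(-3*J)*2*6) = 1/(-(-6)*J*6) = 1/((6*J)*6) = 1/(36*J))
A(j, f) = -8 + √(f² + j²)/3 (A(j, f) = -8 + √(j² + f²)/3 = -8 + √(f² + j²)/3)
(-193 + 7)*A(b(-4, -1), -4) = (-193 + 7)*(-8 + √((-4)² + ((1/36)/(-4))²)/3) = -186*(-8 + √(16 + ((1/36)*(-¼))²)/3) = -186*(-8 + √(16 + (-1/144)²)/3) = -186*(-8 + √(16 + 1/20736)/3) = -186*(-8 + √(331777/20736)/3) = -186*(-8 + (√331777/144)/3) = -186*(-8 + √331777/432) = 1488 - 31*√331777/72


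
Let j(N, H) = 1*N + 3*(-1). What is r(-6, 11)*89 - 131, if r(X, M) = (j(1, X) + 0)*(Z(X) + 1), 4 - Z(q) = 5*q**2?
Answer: 31019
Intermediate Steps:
j(N, H) = -3 + N (j(N, H) = N - 3 = -3 + N)
Z(q) = 4 - 5*q**2
r(X, M) = -10 + 10*X**2 (r(X, M) = ((-3 + 1) + 0)*((4 - 5*X**2) + 1) = (-2 + 0)*(5 - 5*X**2) = -2*(5 - 5*X**2) = -10 + 10*X**2)
r(-6, 11)*89 - 131 = (-10 + 10*(-6)**2)*89 - 131 = (-10 + 10*36)*89 - 131 = (-10 + 360)*89 - 131 = 350*89 - 131 = 31150 - 131 = 31019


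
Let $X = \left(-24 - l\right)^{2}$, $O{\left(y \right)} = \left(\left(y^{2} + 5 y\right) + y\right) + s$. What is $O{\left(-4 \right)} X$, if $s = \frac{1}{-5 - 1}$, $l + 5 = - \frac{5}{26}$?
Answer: $- \frac{3905643}{1352} \approx -2888.8$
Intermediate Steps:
$l = - \frac{135}{26}$ ($l = -5 - \frac{5}{26} = - \frac{135}{26} \approx -5.1923$)
$s = - \frac{1}{6}$ ($s = \frac{1}{-6} = - \frac{1}{6} \approx -0.16667$)
$O{\left(y \right)} = - \frac{1}{6} + y^{2} + 6 y$ ($O{\left(y \right)} = \left(\left(y^{2} + 5 y\right) + y\right) - \frac{1}{6} = \left(y^{2} + 6 y\right) - \frac{1}{6} = - \frac{1}{6} + y^{2} + 6 y$)
$X = \frac{239121}{676}$ ($X = \left(-24 - - \frac{135}{26}\right)^{2} = \left(-24 + \frac{135}{26}\right)^{2} = \left(- \frac{489}{26}\right)^{2} = \frac{239121}{676} \approx 353.73$)
$O{\left(-4 \right)} X = \left(- \frac{1}{6} + \left(-4\right)^{2} + 6 \left(-4\right)\right) \frac{239121}{676} = \left(- \frac{1}{6} + 16 - 24\right) \frac{239121}{676} = \left(- \frac{49}{6}\right) \frac{239121}{676} = - \frac{3905643}{1352}$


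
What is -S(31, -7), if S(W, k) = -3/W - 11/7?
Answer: 362/217 ≈ 1.6682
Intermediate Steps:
S(W, k) = -11/7 - 3/W (S(W, k) = -3/W - 11*⅐ = -3/W - 11/7 = -11/7 - 3/W)
-S(31, -7) = -(-11/7 - 3/31) = -1*(-362/217) = 362/217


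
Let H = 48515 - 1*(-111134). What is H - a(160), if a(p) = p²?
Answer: 134049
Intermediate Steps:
H = 159649 (H = 48515 + 111134 = 159649)
H - a(160) = 159649 - 1*160² = 159649 - 1*25600 = 159649 - 25600 = 134049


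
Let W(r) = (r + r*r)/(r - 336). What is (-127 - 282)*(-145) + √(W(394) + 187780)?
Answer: 59305 + 3*√17797735/29 ≈ 59741.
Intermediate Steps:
W(r) = (r + r²)/(-336 + r)
(-127 - 282)*(-145) + √(W(394) + 187780) = (-127 - 282)*(-145) + √(394*(1 + 394)/(-336 + 394) + 187780) = -409*(-145) + √(394*395/58 + 187780) = 59305 + √(394*(1/58)*395 + 187780) = 59305 + √(77815/29 + 187780) = 59305 + √(5523435/29) = 59305 + 3*√17797735/29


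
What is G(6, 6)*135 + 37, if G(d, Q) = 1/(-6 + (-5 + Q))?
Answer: 10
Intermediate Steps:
G(d, Q) = 1/(-11 + Q)
G(6, 6)*135 + 37 = 135/(-11 + 6) + 37 = 135/(-5) + 37 = -1/5*135 + 37 = -27 + 37 = 10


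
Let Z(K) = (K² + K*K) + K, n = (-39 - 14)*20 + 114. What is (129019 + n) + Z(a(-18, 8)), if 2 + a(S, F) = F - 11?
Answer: 128118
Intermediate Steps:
a(S, F) = -13 + F (a(S, F) = -2 + (F - 11) = -2 + (-11 + F) = -13 + F)
n = -946 (n = -53*20 + 114 = -1060 + 114 = -946)
Z(K) = K + 2*K² (Z(K) = (K² + K²) + K = 2*K² + K = K + 2*K²)
(129019 + n) + Z(a(-18, 8)) = (129019 - 946) + (-13 + 8)*(1 + 2*(-13 + 8)) = 128073 - 5*(1 + 2*(-5)) = 128073 - 5*(1 - 10) = 128073 - 5*(-9) = 128073 + 45 = 128118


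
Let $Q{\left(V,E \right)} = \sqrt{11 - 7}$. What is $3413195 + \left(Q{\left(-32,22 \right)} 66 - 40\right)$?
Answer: $3413287$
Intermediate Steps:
$Q{\left(V,E \right)} = 2$ ($Q{\left(V,E \right)} = \sqrt{4} = 2$)
$3413195 + \left(Q{\left(-32,22 \right)} 66 - 40\right) = 3413195 + \left(2 \cdot 66 - 40\right) = 3413195 + \left(132 - 40\right) = 3413195 + 92 = 3413287$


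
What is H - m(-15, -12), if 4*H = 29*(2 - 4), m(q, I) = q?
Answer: 1/2 ≈ 0.50000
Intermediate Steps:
H = -29/2 (H = (29*(2 - 4))/4 = (29*(-2))/4 = (1/4)*(-58) = -29/2 ≈ -14.500)
H - m(-15, -12) = -29/2 - 1*(-15) = -29/2 + 15 = 1/2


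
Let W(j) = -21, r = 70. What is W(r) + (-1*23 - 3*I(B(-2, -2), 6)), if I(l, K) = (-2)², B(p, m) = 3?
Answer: -56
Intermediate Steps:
I(l, K) = 4
W(r) + (-1*23 - 3*I(B(-2, -2), 6)) = -21 + (-1*23 - 3*4) = -21 + (-23 - 12) = -21 - 35 = -56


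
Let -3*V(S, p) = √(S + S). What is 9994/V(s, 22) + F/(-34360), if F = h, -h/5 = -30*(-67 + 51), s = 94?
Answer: 60/859 - 14991*√47/47 ≈ -2186.6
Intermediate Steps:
V(S, p) = -√2*√S/3 (V(S, p) = -√(S + S)/3 = -√2*√S/3)
h = -2400 (h = -(-150)*(-67 + 51) = -(-150)*(-16) = -5*480 = -2400)
F = -2400
9994/V(s, 22) + F/(-34360) = 9994/((-√2*√94/3)) - 2400/(-34360) = 9994/((-2*√47/3)) - 2400*(-1/34360) = 9994*(-3*√47/94) + 60/859 = -14991*√47/47 + 60/859 = 60/859 - 14991*√47/47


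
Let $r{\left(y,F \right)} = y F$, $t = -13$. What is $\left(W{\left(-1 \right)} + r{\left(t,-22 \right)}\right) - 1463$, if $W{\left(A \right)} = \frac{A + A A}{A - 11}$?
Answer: $-1177$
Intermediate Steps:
$r{\left(y,F \right)} = F y$
$W{\left(A \right)} = \frac{A + A^{2}}{-11 + A}$
$\left(W{\left(-1 \right)} + r{\left(t,-22 \right)}\right) - 1463 = \left(- \frac{1 - 1}{-11 - 1} - -286\right) - 1463 = \left(\left(-1\right) \frac{1}{-12} \cdot 0 + 286\right) - 1463 = \left(\left(-1\right) \left(- \frac{1}{12}\right) 0 + 286\right) - 1463 = \left(0 + 286\right) - 1463 = 286 - 1463 = -1177$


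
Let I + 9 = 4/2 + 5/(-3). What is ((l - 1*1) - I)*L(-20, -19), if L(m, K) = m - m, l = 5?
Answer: 0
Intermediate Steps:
L(m, K) = 0
I = -26/3 (I = -9 + (4/2 + 5/(-3)) = -9 + (4*(½) + 5*(-⅓)) = -9 + (2 - 5/3) = -9 + ⅓ = -26/3 ≈ -8.6667)
((l - 1*1) - I)*L(-20, -19) = ((5 - 1*1) - 1*(-26/3))*0 = ((5 - 1) + 26/3)*0 = (4 + 26/3)*0 = (38/3)*0 = 0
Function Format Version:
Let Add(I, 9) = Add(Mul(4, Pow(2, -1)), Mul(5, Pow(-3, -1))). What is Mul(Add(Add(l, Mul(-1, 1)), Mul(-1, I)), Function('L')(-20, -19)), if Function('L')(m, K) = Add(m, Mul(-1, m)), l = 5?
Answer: 0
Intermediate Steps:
Function('L')(m, K) = 0
I = Rational(-26, 3) (I = Add(-9, Add(Mul(4, Pow(2, -1)), Mul(5, Pow(-3, -1)))) = Add(-9, Add(Mul(4, Rational(1, 2)), Mul(5, Rational(-1, 3)))) = Add(-9, Add(2, Rational(-5, 3))) = Add(-9, Rational(1, 3)) = Rational(-26, 3) ≈ -8.6667)
Mul(Add(Add(l, Mul(-1, 1)), Mul(-1, I)), Function('L')(-20, -19)) = Mul(Add(Add(5, Mul(-1, 1)), Mul(-1, Rational(-26, 3))), 0) = Mul(Add(Add(5, -1), Rational(26, 3)), 0) = Mul(Add(4, Rational(26, 3)), 0) = Mul(Rational(38, 3), 0) = 0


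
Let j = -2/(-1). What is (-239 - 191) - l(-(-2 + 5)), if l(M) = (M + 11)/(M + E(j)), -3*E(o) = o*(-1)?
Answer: -2986/7 ≈ -426.57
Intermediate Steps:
j = 2 (j = -2*(-1) = 2)
E(o) = o/3 (E(o) = -o*(-1)/3 = -(-1)*o/3 = o/3)
l(M) = (11 + M)/(2/3 + M) (l(M) = (M + 11)/(M + (1/3)*2) = (11 + M)/(M + 2/3) = (11 + M)/(2/3 + M))
(-239 - 191) - l(-(-2 + 5)) = (-239 - 191) - 3*(11 - (-2 + 5))/(2 + 3*(-(-2 + 5))) = -430 - 3*(11 - 1*3)/(2 + 3*(-1*3)) = -430 - 3*(11 - 3)/(2 + 3*(-3)) = -430 - 3*8/(2 - 9) = -430 - 3*8/(-7) = -430 - 3*(-1)*8/7 = -430 - 1*(-24/7) = -430 + 24/7 = -2986/7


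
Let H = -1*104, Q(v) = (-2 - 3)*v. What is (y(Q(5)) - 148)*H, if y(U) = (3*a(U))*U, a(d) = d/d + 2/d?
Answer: 22568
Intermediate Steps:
a(d) = 1 + 2/d
Q(v) = -5*v
H = -104
y(U) = 6 + 3*U (y(U) = (3*((2 + U)/U))*U = (3*(2 + U)/U)*U = 6 + 3*U)
(y(Q(5)) - 148)*H = ((6 + 3*(-5*5)) - 148)*(-104) = ((6 + 3*(-25)) - 148)*(-104) = ((6 - 75) - 148)*(-104) = (-69 - 148)*(-104) = -217*(-104) = 22568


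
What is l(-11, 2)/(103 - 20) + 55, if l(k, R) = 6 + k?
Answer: 4560/83 ≈ 54.940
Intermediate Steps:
l(-11, 2)/(103 - 20) + 55 = (6 - 11)/(103 - 20) + 55 = -5/83 + 55 = 4560/83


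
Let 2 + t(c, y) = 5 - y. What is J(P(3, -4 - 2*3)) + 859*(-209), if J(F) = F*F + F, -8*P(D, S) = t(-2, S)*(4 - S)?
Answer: -2864579/16 ≈ -1.7904e+5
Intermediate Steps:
t(c, y) = 3 - y (t(c, y) = -2 + (5 - y) = 3 - y)
P(D, S) = -(3 - S)*(4 - S)/8
J(F) = F + F**2 (J(F) = F**2 + F = F + F**2)
J(P(3, -4 - 2*3)) + 859*(-209) = (-(-4 + (-4 - 2*3))*(-3 + (-4 - 2*3))/8)*(1 - (-4 + (-4 - 2*3))*(-3 + (-4 - 2*3))/8) + 859*(-209) = (-(-4 + (-4 - 6))*(-3 + (-4 - 6))/8)*(1 - (-4 + (-4 - 6))*(-3 + (-4 - 6))/8) - 179531 = (-(-4 - 10)*(-3 - 10)/8)*(1 - (-4 - 10)*(-3 - 10)/8) - 179531 = (-1/8*(-14)*(-13))*(1 - 1/8*(-14)*(-13)) - 179531 = -91*(1 - 91/4)/4 - 179531 = -91/4*(-87/4) - 179531 = 7917/16 - 179531 = -2864579/16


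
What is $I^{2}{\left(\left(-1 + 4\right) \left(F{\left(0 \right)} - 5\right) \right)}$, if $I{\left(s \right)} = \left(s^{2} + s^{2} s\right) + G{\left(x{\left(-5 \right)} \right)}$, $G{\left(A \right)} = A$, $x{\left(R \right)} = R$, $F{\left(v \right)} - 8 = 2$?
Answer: $12924025$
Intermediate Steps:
$F{\left(v \right)} = 10$ ($F{\left(v \right)} = 8 + 2 = 10$)
$I{\left(s \right)} = -5 + s^{2} + s^{3}$ ($I{\left(s \right)} = \left(s^{2} + s^{2} s\right) - 5 = \left(s^{2} + s^{3}\right) - 5 = -5 + s^{2} + s^{3}$)
$I^{2}{\left(\left(-1 + 4\right) \left(F{\left(0 \right)} - 5\right) \right)} = \left(-5 + \left(\left(-1 + 4\right) \left(10 - 5\right)\right)^{2} + \left(\left(-1 + 4\right) \left(10 - 5\right)\right)^{3}\right)^{2} = \left(-5 + \left(3 \cdot 5\right)^{2} + \left(3 \cdot 5\right)^{3}\right)^{2} = \left(-5 + 15^{2} + 15^{3}\right)^{2} = \left(-5 + 225 + 3375\right)^{2} = 3595^{2} = 12924025$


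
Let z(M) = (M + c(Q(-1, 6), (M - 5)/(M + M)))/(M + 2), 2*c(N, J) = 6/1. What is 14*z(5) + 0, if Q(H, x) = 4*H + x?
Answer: 16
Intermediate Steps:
Q(H, x) = x + 4*H
c(N, J) = 3 (c(N, J) = (6/1)/2 = (6*1)/2 = (½)*6 = 3)
z(M) = (3 + M)/(2 + M) (z(M) = (M + 3)/(M + 2) = (3 + M)/(2 + M))
14*z(5) + 0 = 14*((3 + 5)/(2 + 5)) + 0 = 14*(8/7) + 0 = 16 + 0 = 16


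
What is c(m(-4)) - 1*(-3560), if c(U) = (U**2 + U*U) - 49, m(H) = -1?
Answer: 3513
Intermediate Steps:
c(U) = -49 + 2*U**2 (c(U) = (U**2 + U**2) - 49 = 2*U**2 - 49 = -49 + 2*U**2)
c(m(-4)) - 1*(-3560) = (-49 + 2*(-1)**2) - 1*(-3560) = (-49 + 2*1) + 3560 = (-49 + 2) + 3560 = -47 + 3560 = 3513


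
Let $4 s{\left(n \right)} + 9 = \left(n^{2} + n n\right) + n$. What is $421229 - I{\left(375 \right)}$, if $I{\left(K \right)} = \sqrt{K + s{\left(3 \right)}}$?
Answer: $421229 - 3 \sqrt{42} \approx 4.2121 \cdot 10^{5}$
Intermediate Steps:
$s{\left(n \right)} = - \frac{9}{4} + \frac{n^{2}}{2} + \frac{n}{4}$ ($s{\left(n \right)} = - \frac{9}{4} + \frac{\left(n^{2} + n n\right) + n}{4} = - \frac{9}{4} + \frac{\left(n^{2} + n^{2}\right) + n}{4} = - \frac{9}{4} + \frac{2 n^{2} + n}{4} = - \frac{9}{4} + \frac{n + 2 n^{2}}{4} = - \frac{9}{4} + \left(\frac{n^{2}}{2} + \frac{n}{4}\right) = - \frac{9}{4} + \frac{n^{2}}{2} + \frac{n}{4}$)
$I{\left(K \right)} = \sqrt{3 + K}$ ($I{\left(K \right)} = \sqrt{K + \left(- \frac{9}{4} + \frac{3^{2}}{2} + \frac{1}{4} \cdot 3\right)} = \sqrt{K + \left(- \frac{9}{4} + \frac{1}{2} \cdot 9 + \frac{3}{4}\right)} = \sqrt{K + \left(- \frac{9}{4} + \frac{9}{2} + \frac{3}{4}\right)} = \sqrt{K + 3} = \sqrt{3 + K}$)
$421229 - I{\left(375 \right)} = 421229 - \sqrt{3 + 375} = 421229 - \sqrt{378} = 421229 - 3 \sqrt{42}$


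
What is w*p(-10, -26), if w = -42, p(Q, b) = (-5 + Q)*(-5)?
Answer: -3150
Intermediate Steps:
p(Q, b) = 25 - 5*Q
w*p(-10, -26) = -42*(25 - 5*(-10)) = -42*(25 + 50) = -42*75 = -3150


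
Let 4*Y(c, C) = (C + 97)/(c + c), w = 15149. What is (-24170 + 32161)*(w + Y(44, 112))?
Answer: 3873932917/32 ≈ 1.2106e+8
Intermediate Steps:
Y(c, C) = (97 + C)/(8*c) (Y(c, C) = ((C + 97)/(c + c))/4 = ((97 + C)/((2*c)))/4 = ((97 + C)*(1/(2*c)))/4 = ((97 + C)/(2*c))/4 = (97 + C)/(8*c))
(-24170 + 32161)*(w + Y(44, 112)) = (-24170 + 32161)*(15149 + (⅛)*(97 + 112)/44) = 7991*(15149 + (⅛)*(1/44)*209) = 7991*(15149 + 19/32) = 7991*(484787/32) = 3873932917/32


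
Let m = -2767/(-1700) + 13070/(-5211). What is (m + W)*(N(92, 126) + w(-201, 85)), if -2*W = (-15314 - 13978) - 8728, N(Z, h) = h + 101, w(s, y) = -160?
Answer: 11282537818079/8858700 ≈ 1.2736e+6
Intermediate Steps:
N(Z, h) = 101 + h
W = 19010 (W = -((-15314 - 13978) - 8728)/2 = -(-29292 - 8728)/2 = -½*(-38020) = 19010)
m = -7800163/8858700 (m = -2767*(-1/1700) + 13070*(-1/5211) = 2767/1700 - 13070/5211 = -7800163/8858700 ≈ -0.88051)
(m + W)*(N(92, 126) + w(-201, 85)) = (-7800163/8858700 + 19010)*((101 + 126) - 160) = 168396086837*(227 - 160)/8858700 = (168396086837/8858700)*67 = 11282537818079/8858700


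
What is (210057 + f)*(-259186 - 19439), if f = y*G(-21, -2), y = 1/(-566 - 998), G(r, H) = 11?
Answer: -91536430796625/1564 ≈ -5.8527e+10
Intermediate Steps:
y = -1/1564 (y = 1/(-1564) = -1/1564 ≈ -0.00063939)
f = -11/1564 (f = -1/1564*11 = -11/1564 ≈ -0.0070333)
(210057 + f)*(-259186 - 19439) = (210057 - 11/1564)*(-259186 - 19439) = (328529137/1564)*(-278625) = -91536430796625/1564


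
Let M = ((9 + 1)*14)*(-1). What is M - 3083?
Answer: -3223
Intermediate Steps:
M = -140 (M = (10*14)*(-1) = 140*(-1) = -140)
M - 3083 = -140 - 3083 = -3223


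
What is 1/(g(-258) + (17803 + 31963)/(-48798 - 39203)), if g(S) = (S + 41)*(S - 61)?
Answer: 88001/6091643457 ≈ 1.4446e-5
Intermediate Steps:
g(S) = (-61 + S)*(41 + S) (g(S) = (41 + S)*(-61 + S) = (-61 + S)*(41 + S))
1/(g(-258) + (17803 + 31963)/(-48798 - 39203)) = 1/((-2501 + (-258)**2 - 20*(-258)) + (17803 + 31963)/(-48798 - 39203)) = 1/((-2501 + 66564 + 5160) + 49766/(-88001)) = 1/(69223 + 49766*(-1/88001)) = 1/(69223 - 49766/88001) = 1/(6091643457/88001) = 88001/6091643457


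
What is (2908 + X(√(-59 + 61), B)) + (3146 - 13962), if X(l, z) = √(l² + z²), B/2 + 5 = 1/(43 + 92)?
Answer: -7908 + √1853554/135 ≈ -7897.9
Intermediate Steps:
B = -1348/135 (B = -10 + 2/(43 + 92) = -10 + 2/135 = -1348/135 ≈ -9.9852)
(2908 + X(√(-59 + 61), B)) + (3146 - 13962) = (2908 + √((√(-59 + 61))² + (-1348/135)²)) + (3146 - 13962) = (2908 + √((√2)² + 1817104/18225)) - 10816 = (2908 + √(2 + 1817104/18225)) - 10816 = (2908 + √(1853554/18225)) - 10816 = (2908 + √1853554/135) - 10816 = -7908 + √1853554/135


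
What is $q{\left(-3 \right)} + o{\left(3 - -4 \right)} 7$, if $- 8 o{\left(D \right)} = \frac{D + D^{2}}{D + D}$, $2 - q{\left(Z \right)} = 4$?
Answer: $- \frac{11}{2} \approx -5.5$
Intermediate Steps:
$q{\left(Z \right)} = -2$ ($q{\left(Z \right)} = 2 - 4 = -2$)
$o{\left(D \right)} = - \frac{D + D^{2}}{16 D}$ ($o{\left(D \right)} = - \frac{\left(D + D^{2}\right) \frac{1}{D + D}}{8} = - \frac{\left(D + D^{2}\right) \frac{1}{2 D}}{8} = - \frac{\frac{1}{2} \frac{1}{D} \left(D + D^{2}\right)}{8} = - \frac{D + D^{2}}{16 D}$)
$q{\left(-3 \right)} + o{\left(3 - -4 \right)} 7 = -2 + \left(- \frac{1}{16} - \frac{3 - -4}{16}\right) 7 = -2 + \left(- \frac{1}{16} - \frac{3 + 4}{16}\right) 7 = -2 + \left(- \frac{1}{16} - \frac{7}{16}\right) 7 = -2 - \frac{7}{2} = - \frac{11}{2}$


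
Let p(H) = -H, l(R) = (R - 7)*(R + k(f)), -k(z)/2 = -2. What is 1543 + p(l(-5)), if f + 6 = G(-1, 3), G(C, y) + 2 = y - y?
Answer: 1531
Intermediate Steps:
G(C, y) = -2 (G(C, y) = -2 + (y - y) = -2 + 0 = -2)
f = -8 (f = -6 - 2 = -8)
k(z) = 4 (k(z) = -2*(-2) = 4)
l(R) = (-7 + R)*(4 + R) (l(R) = (R - 7)*(R + 4) = (-7 + R)*(4 + R))
1543 + p(l(-5)) = 1543 - (-28 + (-5)**2 - 3*(-5)) = 1543 - (-28 + 25 + 15) = 1543 - 1*12 = 1543 - 12 = 1531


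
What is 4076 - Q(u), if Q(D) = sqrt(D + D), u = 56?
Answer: 4076 - 4*sqrt(7) ≈ 4065.4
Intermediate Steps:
Q(D) = sqrt(2)*sqrt(D) (Q(D) = sqrt(2*D) = sqrt(2)*sqrt(D))
4076 - Q(u) = 4076 - sqrt(2)*sqrt(56) = 4076 - sqrt(2)*2*sqrt(14) = 4076 - 4*sqrt(7)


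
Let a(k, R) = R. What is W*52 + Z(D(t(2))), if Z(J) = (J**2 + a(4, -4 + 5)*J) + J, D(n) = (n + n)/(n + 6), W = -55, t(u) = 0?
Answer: -2860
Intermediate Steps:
D(n) = 2*n/(6 + n) (D(n) = (2*n)/(6 + n) = 2*n/(6 + n))
Z(J) = J**2 + 2*J (Z(J) = (J**2 + (-4 + 5)*J) + J = (J**2 + 1*J) + J = (J**2 + J) + J = (J + J**2) + J = J**2 + 2*J)
W*52 + Z(D(t(2))) = -55*52 + (2*0/(6 + 0))*(2 + 2*0/(6 + 0)) = -2860 + (2*0/6)*(2 + 2*0/6) = -2860 + (2*0*(1/6))*(2 + 2*0*(1/6)) = -2860 + 0*(2 + 0) = -2860 + 0*2 = -2860 + 0 = -2860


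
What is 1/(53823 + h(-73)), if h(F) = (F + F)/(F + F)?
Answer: 1/53824 ≈ 1.8579e-5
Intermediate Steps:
h(F) = 1 (h(F) = (2*F)/((2*F)) = (2*F)*(1/(2*F)) = 1)
1/(53823 + h(-73)) = 1/(53823 + 1) = 1/53824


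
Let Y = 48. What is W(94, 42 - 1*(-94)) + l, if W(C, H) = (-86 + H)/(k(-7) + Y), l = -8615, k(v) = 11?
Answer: -508235/59 ≈ -8614.2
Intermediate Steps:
W(C, H) = -86/59 + H/59 (W(C, H) = (-86 + H)/(11 + 48) = (-86 + H)/59 = (-86 + H)*(1/59) = -86/59 + H/59)
W(94, 42 - 1*(-94)) + l = (-86/59 + (42 - 1*(-94))/59) - 8615 = (-86/59 + (42 + 94)/59) - 8615 = (-86/59 + (1/59)*136) - 8615 = (-86/59 + 136/59) - 8615 = 50/59 - 8615 = -508235/59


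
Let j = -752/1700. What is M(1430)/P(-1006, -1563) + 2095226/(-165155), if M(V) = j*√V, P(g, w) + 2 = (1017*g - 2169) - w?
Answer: -2095226/165155 + 94*√1430/217538375 ≈ -12.686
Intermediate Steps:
P(g, w) = -2171 - w + 1017*g (P(g, w) = -2 + ((1017*g - 2169) - w) = -2 + ((-2169 + 1017*g) - w) = -2 + (-2169 - w + 1017*g) = -2171 - w + 1017*g)
j = -188/425 (j = -752*1/1700 = -188/425 ≈ -0.44235)
M(V) = -188*√V/425
M(1430)/P(-1006, -1563) + 2095226/(-165155) = (-188*√1430/425)/(-2171 - 1*(-1563) + 1017*(-1006)) + 2095226/(-165155) = (-188*√1430/425)/(-2171 + 1563 - 1023102) + 2095226*(-1/165155) = -188*√1430/425/(-1023710) - 2095226/165155 = -188*√1430/425*(-1/1023710) - 2095226/165155 = 94*√1430/217538375 - 2095226/165155 = -2095226/165155 + 94*√1430/217538375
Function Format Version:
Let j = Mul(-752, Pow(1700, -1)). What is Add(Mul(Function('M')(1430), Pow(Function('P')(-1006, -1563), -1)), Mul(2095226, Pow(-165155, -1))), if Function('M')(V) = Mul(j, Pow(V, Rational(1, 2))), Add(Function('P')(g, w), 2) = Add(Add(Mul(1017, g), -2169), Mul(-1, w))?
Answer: Add(Rational(-2095226, 165155), Mul(Rational(94, 217538375), Pow(1430, Rational(1, 2)))) ≈ -12.686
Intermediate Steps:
Function('P')(g, w) = Add(-2171, Mul(-1, w), Mul(1017, g)) (Function('P')(g, w) = Add(-2, Add(Add(Mul(1017, g), -2169), Mul(-1, w))) = Add(-2, Add(Add(-2169, Mul(1017, g)), Mul(-1, w))) = Add(-2, Add(-2169, Mul(-1, w), Mul(1017, g))) = Add(-2171, Mul(-1, w), Mul(1017, g)))
j = Rational(-188, 425) (j = Mul(-752, Rational(1, 1700)) = Rational(-188, 425) ≈ -0.44235)
Function('M')(V) = Mul(Rational(-188, 425), Pow(V, Rational(1, 2)))
Add(Mul(Function('M')(1430), Pow(Function('P')(-1006, -1563), -1)), Mul(2095226, Pow(-165155, -1))) = Add(Mul(Mul(Rational(-188, 425), Pow(1430, Rational(1, 2))), Pow(Add(-2171, Mul(-1, -1563), Mul(1017, -1006)), -1)), Mul(2095226, Pow(-165155, -1))) = Add(Mul(Mul(Rational(-188, 425), Pow(1430, Rational(1, 2))), Pow(Add(-2171, 1563, -1023102), -1)), Mul(2095226, Rational(-1, 165155))) = Add(Mul(Mul(Rational(-188, 425), Pow(1430, Rational(1, 2))), Pow(-1023710, -1)), Rational(-2095226, 165155)) = Add(Mul(Mul(Rational(-188, 425), Pow(1430, Rational(1, 2))), Rational(-1, 1023710)), Rational(-2095226, 165155)) = Add(Mul(Rational(94, 217538375), Pow(1430, Rational(1, 2))), Rational(-2095226, 165155)) = Add(Rational(-2095226, 165155), Mul(Rational(94, 217538375), Pow(1430, Rational(1, 2))))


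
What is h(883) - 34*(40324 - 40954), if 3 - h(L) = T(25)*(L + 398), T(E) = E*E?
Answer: -779202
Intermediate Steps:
T(E) = E²
h(L) = -248747 - 625*L (h(L) = 3 - 25²*(L + 398) = 3 - 625*(398 + L) = 3 - (248750 + 625*L) = 3 + (-248750 - 625*L) = -248747 - 625*L)
h(883) - 34*(40324 - 40954) = (-248747 - 625*883) - 34*(40324 - 40954) = (-248747 - 551875) - 34*(-630) = -800622 - 1*(-21420) = -800622 + 21420 = -779202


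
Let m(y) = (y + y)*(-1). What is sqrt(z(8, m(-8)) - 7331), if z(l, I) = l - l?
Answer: I*sqrt(7331) ≈ 85.621*I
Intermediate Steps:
m(y) = -2*y (m(y) = (2*y)*(-1) = -2*y)
z(l, I) = 0
sqrt(z(8, m(-8)) - 7331) = sqrt(0 - 7331) = sqrt(-7331) = I*sqrt(7331)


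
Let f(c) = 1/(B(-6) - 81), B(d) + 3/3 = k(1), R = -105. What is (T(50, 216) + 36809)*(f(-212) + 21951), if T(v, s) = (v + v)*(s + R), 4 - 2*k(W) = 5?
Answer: 173522229917/165 ≈ 1.0517e+9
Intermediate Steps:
k(W) = -½ (k(W) = 2 - ½*5 = 2 - 5/2 = -½)
T(v, s) = 2*v*(-105 + s) (T(v, s) = (v + v)*(s - 105) = (2*v)*(-105 + s) = 2*v*(-105 + s))
B(d) = -3/2 (B(d) = -1 - ½ = -3/2)
f(c) = -2/165 (f(c) = 1/(-3/2 - 81) = 1/(-165/2) = -2/165)
(T(50, 216) + 36809)*(f(-212) + 21951) = (2*50*(-105 + 216) + 36809)*(-2/165 + 21951) = (2*50*111 + 36809)*(3621913/165) = (11100 + 36809)*(3621913/165) = 47909*(3621913/165) = 173522229917/165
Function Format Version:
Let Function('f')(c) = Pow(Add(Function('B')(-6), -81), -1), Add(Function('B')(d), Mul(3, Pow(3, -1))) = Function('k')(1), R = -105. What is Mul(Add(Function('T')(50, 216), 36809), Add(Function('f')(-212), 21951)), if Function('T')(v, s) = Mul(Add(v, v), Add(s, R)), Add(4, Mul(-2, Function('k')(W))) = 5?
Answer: Rational(173522229917, 165) ≈ 1.0517e+9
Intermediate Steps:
Function('k')(W) = Rational(-1, 2) (Function('k')(W) = Add(2, Mul(Rational(-1, 2), 5)) = Add(2, Rational(-5, 2)) = Rational(-1, 2))
Function('T')(v, s) = Mul(2, v, Add(-105, s)) (Function('T')(v, s) = Mul(Add(v, v), Add(s, -105)) = Mul(Mul(2, v), Add(-105, s)) = Mul(2, v, Add(-105, s)))
Function('B')(d) = Rational(-3, 2) (Function('B')(d) = Add(-1, Rational(-1, 2)) = Rational(-3, 2))
Function('f')(c) = Rational(-2, 165) (Function('f')(c) = Pow(Add(Rational(-3, 2), -81), -1) = Pow(Rational(-165, 2), -1) = Rational(-2, 165))
Mul(Add(Function('T')(50, 216), 36809), Add(Function('f')(-212), 21951)) = Mul(Add(Mul(2, 50, Add(-105, 216)), 36809), Add(Rational(-2, 165), 21951)) = Mul(Add(Mul(2, 50, 111), 36809), Rational(3621913, 165)) = Mul(Add(11100, 36809), Rational(3621913, 165)) = Mul(47909, Rational(3621913, 165)) = Rational(173522229917, 165)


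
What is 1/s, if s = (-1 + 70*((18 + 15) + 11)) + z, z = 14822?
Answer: 1/17901 ≈ 5.5863e-5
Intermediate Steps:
s = 17901 (s = (-1 + 70*((18 + 15) + 11)) + 14822 = (-1 + 70*(33 + 11)) + 14822 = (-1 + 70*44) + 14822 = (-1 + 3080) + 14822 = 3079 + 14822 = 17901)
1/s = 1/17901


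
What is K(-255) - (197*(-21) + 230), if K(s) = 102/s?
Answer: 19533/5 ≈ 3906.6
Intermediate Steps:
K(-255) - (197*(-21) + 230) = 102/(-255) - (197*(-21) + 230) = 102*(-1/255) - (-4137 + 230) = -2/5 - 1*(-3907) = -2/5 + 3907 = 19533/5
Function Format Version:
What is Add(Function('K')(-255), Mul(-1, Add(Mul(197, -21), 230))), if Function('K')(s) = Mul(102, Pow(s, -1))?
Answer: Rational(19533, 5) ≈ 3906.6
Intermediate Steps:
Add(Function('K')(-255), Mul(-1, Add(Mul(197, -21), 230))) = Add(Mul(102, Pow(-255, -1)), Mul(-1, Add(Mul(197, -21), 230))) = Add(Mul(102, Rational(-1, 255)), Mul(-1, Add(-4137, 230))) = Add(Rational(-2, 5), Mul(-1, -3907)) = Add(Rational(-2, 5), 3907) = Rational(19533, 5)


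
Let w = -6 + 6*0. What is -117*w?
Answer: 702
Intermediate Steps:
w = -6 (w = -6 + 0 = -6)
-117*w = -117*(-6) = 702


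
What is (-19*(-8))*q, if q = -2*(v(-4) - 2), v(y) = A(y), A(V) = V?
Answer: 1824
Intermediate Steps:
v(y) = y
q = 12 (q = -2*(-4 - 2) = -2*(-6) = 12)
(-19*(-8))*q = -19*(-8)*12 = 152*12 = 1824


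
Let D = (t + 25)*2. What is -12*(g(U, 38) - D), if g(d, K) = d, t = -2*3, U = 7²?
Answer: -132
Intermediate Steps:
U = 49
t = -6
D = 38 (D = (-6 + 25)*2 = 19*2 = 38)
-12*(g(U, 38) - D) = -12*(49 - 1*38) = -12*(49 - 38) = -12*11 = -132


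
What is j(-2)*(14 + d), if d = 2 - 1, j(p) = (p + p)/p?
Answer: 30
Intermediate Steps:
j(p) = 2 (j(p) = (2*p)/p = 2)
d = 1
j(-2)*(14 + d) = 2*(14 + 1) = 2*15 = 30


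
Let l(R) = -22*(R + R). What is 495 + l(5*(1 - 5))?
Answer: 1375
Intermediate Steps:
l(R) = -44*R
495 + l(5*(1 - 5)) = 495 - 220*(1 - 5) = 495 - 220*(-4) = 495 - 44*(-20) = 495 + 880 = 1375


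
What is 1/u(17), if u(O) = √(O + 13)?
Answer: √30/30 ≈ 0.18257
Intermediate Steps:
u(O) = √(13 + O)
1/u(17) = 1/(√(13 + 17)) = 1/(√30) = √30/30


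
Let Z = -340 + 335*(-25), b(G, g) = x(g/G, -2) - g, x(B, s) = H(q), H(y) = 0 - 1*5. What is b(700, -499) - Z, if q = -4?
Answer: 9209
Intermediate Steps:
H(y) = -5 (H(y) = 0 - 5 = -5)
x(B, s) = -5
b(G, g) = -5 - g
Z = -8715 (Z = -340 - 8375 = -8715)
b(700, -499) - Z = (-5 - 1*(-499)) - 1*(-8715) = (-5 + 499) + 8715 = 494 + 8715 = 9209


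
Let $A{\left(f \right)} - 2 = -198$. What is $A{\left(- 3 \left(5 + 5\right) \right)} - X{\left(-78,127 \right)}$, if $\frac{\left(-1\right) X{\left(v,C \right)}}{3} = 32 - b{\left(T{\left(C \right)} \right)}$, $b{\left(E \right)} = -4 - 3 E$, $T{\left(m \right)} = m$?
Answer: $1055$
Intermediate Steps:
$X{\left(v,C \right)} = -108 - 9 C$ ($X{\left(v,C \right)} = - 3 \left(32 - \left(-4 - 3 C\right)\right) = - 3 \left(32 + \left(4 + 3 C\right)\right) = - 3 \left(36 + 3 C\right) = -108 - 9 C$)
$A{\left(f \right)} = -196$ ($A{\left(f \right)} = 2 - 198 = -196$)
$A{\left(- 3 \left(5 + 5\right) \right)} - X{\left(-78,127 \right)} = -196 - \left(-108 - 1143\right) = -196 - -1251 = -196 + 1251 = 1055$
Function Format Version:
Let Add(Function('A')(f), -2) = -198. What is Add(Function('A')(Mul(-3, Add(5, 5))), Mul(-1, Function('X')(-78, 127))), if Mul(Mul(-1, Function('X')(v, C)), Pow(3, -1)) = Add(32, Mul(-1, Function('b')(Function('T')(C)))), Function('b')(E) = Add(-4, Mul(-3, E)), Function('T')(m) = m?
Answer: 1055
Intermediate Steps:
Function('X')(v, C) = Add(-108, Mul(-9, C)) (Function('X')(v, C) = Mul(-3, Add(32, Mul(-1, Add(-4, Mul(-3, C))))) = Mul(-3, Add(32, Add(4, Mul(3, C)))) = Mul(-3, Add(36, Mul(3, C))) = Add(-108, Mul(-9, C)))
Function('A')(f) = -196 (Function('A')(f) = Add(2, -198) = -196)
Add(Function('A')(Mul(-3, Add(5, 5))), Mul(-1, Function('X')(-78, 127))) = Add(-196, Mul(-1, Add(-108, Mul(-9, 127)))) = Add(-196, Mul(-1, Add(-108, -1143))) = Add(-196, Mul(-1, -1251)) = Add(-196, 1251) = 1055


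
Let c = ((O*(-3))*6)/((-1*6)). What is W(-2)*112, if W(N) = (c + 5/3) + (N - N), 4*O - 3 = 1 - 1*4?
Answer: 560/3 ≈ 186.67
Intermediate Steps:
O = 0 (O = ¾ + (1 - 1*4)/4 = ¾ + (1 - 4)/4 = ¾ + (¼)*(-3) = ¾ - ¾ = 0)
c = 0 (c = ((0*(-3))*6)/((-1*6)) = (0*6)/(-6) = 0*(-⅙) = 0)
W(N) = 5/3 (W(N) = (0 + 5/3) + (N - N) = (0 + 5*(⅓)) + 0 = (0 + 5/3) + 0 = 5/3 + 0 = 5/3)
W(-2)*112 = (5/3)*112 = 560/3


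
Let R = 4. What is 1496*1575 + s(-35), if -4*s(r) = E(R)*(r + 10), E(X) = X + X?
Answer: 2356250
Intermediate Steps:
E(X) = 2*X
s(r) = -20 - 2*r (s(r) = -2*4*(r + 10)/4 = -2*(10 + r) = -(80 + 8*r)/4 = -20 - 2*r)
1496*1575 + s(-35) = 1496*1575 + (-20 - 2*(-35)) = 2356200 + (-20 + 70) = 2356200 + 50 = 2356250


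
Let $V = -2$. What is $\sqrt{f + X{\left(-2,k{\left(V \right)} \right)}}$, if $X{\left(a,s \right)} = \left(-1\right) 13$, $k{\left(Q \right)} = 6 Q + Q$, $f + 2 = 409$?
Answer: $\sqrt{394} \approx 19.849$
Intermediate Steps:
$f = 407$ ($f = -2 + 409 = 407$)
$k{\left(Q \right)} = 7 Q$
$X{\left(a,s \right)} = -13$
$\sqrt{f + X{\left(-2,k{\left(V \right)} \right)}} = \sqrt{407 - 13} = \sqrt{394}$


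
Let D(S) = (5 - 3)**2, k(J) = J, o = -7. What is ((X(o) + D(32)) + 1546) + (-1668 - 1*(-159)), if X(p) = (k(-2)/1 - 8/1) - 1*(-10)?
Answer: 41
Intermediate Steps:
D(S) = 4 (D(S) = 2**2 = 4)
X(p) = 0 (X(p) = (-2/1 - 8/1) - 1*(-10) = (-2*1 - 8*1) + 10 = (-2 - 8) + 10 = -10 + 10 = 0)
((X(o) + D(32)) + 1546) + (-1668 - 1*(-159)) = ((0 + 4) + 1546) + (-1668 - 1*(-159)) = (4 + 1546) + (-1668 + 159) = 1550 - 1509 = 41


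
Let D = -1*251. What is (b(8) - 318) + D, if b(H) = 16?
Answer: -553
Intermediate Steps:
D = -251
(b(8) - 318) + D = (16 - 318) - 251 = -302 - 251 = -553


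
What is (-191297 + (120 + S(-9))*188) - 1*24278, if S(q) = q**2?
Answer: -177787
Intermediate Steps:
(-191297 + (120 + S(-9))*188) - 1*24278 = (-191297 + (120 + (-9)**2)*188) - 1*24278 = (-191297 + (120 + 81)*188) - 24278 = (-191297 + 201*188) - 24278 = (-191297 + 37788) - 24278 = -153509 - 24278 = -177787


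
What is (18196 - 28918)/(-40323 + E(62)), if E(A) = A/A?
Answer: 5361/20161 ≈ 0.26591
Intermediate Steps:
E(A) = 1
(18196 - 28918)/(-40323 + E(62)) = (18196 - 28918)/(-40323 + 1) = -10722/(-40322) = -10722*(-1/40322) = 5361/20161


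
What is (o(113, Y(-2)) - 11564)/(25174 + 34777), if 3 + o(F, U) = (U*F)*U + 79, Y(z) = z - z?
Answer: -11488/59951 ≈ -0.19162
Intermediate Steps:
Y(z) = 0
o(F, U) = 76 + F*U² (o(F, U) = -3 + ((U*F)*U + 79) = -3 + ((F*U)*U + 79) = -3 + (F*U² + 79) = -3 + (79 + F*U²) = 76 + F*U²)
(o(113, Y(-2)) - 11564)/(25174 + 34777) = ((76 + 113*0²) - 11564)/(25174 + 34777) = ((76 + 113*0) - 11564)/59951 = ((76 + 0) - 11564)*(1/59951) = (76 - 11564)*(1/59951) = -11488*1/59951 = -11488/59951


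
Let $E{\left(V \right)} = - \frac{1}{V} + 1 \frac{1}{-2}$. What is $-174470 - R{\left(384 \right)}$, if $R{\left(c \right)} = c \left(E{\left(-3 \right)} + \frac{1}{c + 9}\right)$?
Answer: $- \frac{22847314}{131} \approx -1.7441 \cdot 10^{5}$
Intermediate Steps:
$E{\left(V \right)} = - \frac{1}{2} - \frac{1}{V}$ ($E{\left(V \right)} = - \frac{1}{V} + 1 \left(- \frac{1}{2}\right) = - \frac{1}{V} - \frac{1}{2} = - \frac{1}{2} - \frac{1}{V}$)
$R{\left(c \right)} = c \left(- \frac{1}{6} + \frac{1}{9 + c}\right)$ ($R{\left(c \right)} = c \left(\frac{-2 - -3}{2 \left(-3\right)} + \frac{1}{c + 9}\right) = c \left(\frac{1}{2} \left(- \frac{1}{3}\right) \left(-2 + 3\right) + \frac{1}{9 + c}\right) = c \left(\frac{1}{2} \left(- \frac{1}{3}\right) 1 + \frac{1}{9 + c}\right) = c \left(- \frac{1}{6} + \frac{1}{9 + c}\right)$)
$-174470 - R{\left(384 \right)} = -174470 - \left(-1\right) 384 \frac{1}{54 + 6 \cdot 384} \left(3 + 384\right) = -174470 - \left(-1\right) 384 \frac{1}{54 + 2304} \cdot 387 = -174470 - \left(-1\right) 384 \cdot \frac{1}{2358} \cdot 387 = -174470 - - \frac{8256}{131} = -174470 + \frac{8256}{131} = - \frac{22847314}{131}$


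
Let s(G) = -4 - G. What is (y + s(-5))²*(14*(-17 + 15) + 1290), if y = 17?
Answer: 408888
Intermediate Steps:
(y + s(-5))²*(14*(-17 + 15) + 1290) = (17 + (-4 - 1*(-5)))²*(14*(-17 + 15) + 1290) = (17 + (-4 + 5))²*(14*(-2) + 1290) = (17 + 1)²*(-28 + 1290) = 18²*1262 = 324*1262 = 408888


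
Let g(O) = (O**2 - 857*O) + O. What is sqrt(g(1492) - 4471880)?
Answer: 2*I*sqrt(880742) ≈ 1877.0*I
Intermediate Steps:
g(O) = O**2 - 856*O
sqrt(g(1492) - 4471880) = sqrt(1492*(-856 + 1492) - 4471880) = sqrt(1492*636 - 4471880) = sqrt(948912 - 4471880) = sqrt(-3522968) = 2*I*sqrt(880742)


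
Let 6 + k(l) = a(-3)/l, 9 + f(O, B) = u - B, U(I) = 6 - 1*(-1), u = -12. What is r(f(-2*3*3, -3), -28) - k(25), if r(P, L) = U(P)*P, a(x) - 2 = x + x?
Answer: -2996/25 ≈ -119.84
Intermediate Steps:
a(x) = 2 + 2*x (a(x) = 2 + (x + x) = 2 + 2*x)
U(I) = 7 (U(I) = 6 + 1 = 7)
f(O, B) = -21 - B (f(O, B) = -9 + (-12 - B) = -21 - B)
k(l) = -6 - 4/l (k(l) = -6 + (2 + 2*(-3))/l = -6 + (2 - 6)/l = -6 - 4/l)
r(P, L) = 7*P
r(f(-2*3*3, -3), -28) - k(25) = 7*(-21 - 1*(-3)) - (-6 - 4/25) = 7*(-21 + 3) - (-6 - 4*1/25) = 7*(-18) - (-6 - 4/25) = -126 - 1*(-154/25) = -126 + 154/25 = -2996/25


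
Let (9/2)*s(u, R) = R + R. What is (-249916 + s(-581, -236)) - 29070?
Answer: -2511818/9 ≈ -2.7909e+5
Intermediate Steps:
s(u, R) = 4*R/9 (s(u, R) = 2*(R + R)/9 = 2*(2*R)/9 = 4*R/9)
(-249916 + s(-581, -236)) - 29070 = (-249916 + (4/9)*(-236)) - 29070 = (-249916 - 944/9) - 29070 = -2250188/9 - 29070 = -2511818/9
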